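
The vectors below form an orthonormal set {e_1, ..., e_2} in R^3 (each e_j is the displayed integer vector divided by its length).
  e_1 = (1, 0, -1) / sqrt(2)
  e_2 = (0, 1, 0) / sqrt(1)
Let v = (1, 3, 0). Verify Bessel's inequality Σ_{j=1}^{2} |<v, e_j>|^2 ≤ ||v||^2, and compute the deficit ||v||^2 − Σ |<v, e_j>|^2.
Σ |<v, e_j>|^2 = 19/2; ||v||^2 = 10; deficit = 1/2

Write each e_j = u_j / sqrt(<u_j, u_j>) where u_j is the displayed integer vector. Then <v, e_j> = <v, u_j> / sqrt(<u_j, u_j>), so |<v, e_j>|^2 = <v, u_j>^2 / <u_j, u_j>.
Coefficients: <v, e_1> = 1/sqrt(2), <v, e_2> = 3/sqrt(1).
Square and sum: Σ |<v, e_j>|^2 = 19/2.
Compute ||v||^2 = v·v = 10.
Deficit = 10 − 19/2 = 1/2 ≥ 0, confirming Bessel's inequality. (The deficit equals ||v − Σ <v,e_j> e_j||^2, the squared distance from v to span{e_j}.)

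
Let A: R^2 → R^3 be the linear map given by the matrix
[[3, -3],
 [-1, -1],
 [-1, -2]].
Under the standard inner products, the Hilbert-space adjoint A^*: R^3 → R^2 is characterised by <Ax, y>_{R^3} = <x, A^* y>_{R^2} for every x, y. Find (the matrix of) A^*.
A^* = A^T =
[[3, -1, -1],
 [-3, -1, -2]]

For real matrices with standard dot products, the defining identity <Ax, y> = <x, A^* y> gives (Ax)^T y = x^T (A^*) y, i.e. x^T A^T y = x^T (A^*) y. Since this holds for all x, y, we must have A^* = A^T. Therefore
A^* =
[[3, -1, -1],
 [-3, -1, -2]].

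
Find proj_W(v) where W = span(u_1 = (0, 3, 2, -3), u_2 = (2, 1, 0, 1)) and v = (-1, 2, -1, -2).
proj_W(v) = (-2/3, 34/33, 10/11, -56/33)

Set up U = [u_1 | ... | u_2] ∈ R^(4×2). The projector onto W = col(U) is P = U (U^T U)^(-1) U^T.
Compute U^T U =
  [22, 0]
  [0, 6],
and U^T v = (10, -2).
Solve U^T U · c = U^T v for the coefficients: c = (5/11, -1/3). The projection is proj_W(v) = U c.
Check: (v - proj_W(v)) · u_1 = 0  (should be 0).
Check: (v - proj_W(v)) · u_2 = 0  (should be 0).
Result: proj_W(v) = (-2/3, 34/33, 10/11, -56/33).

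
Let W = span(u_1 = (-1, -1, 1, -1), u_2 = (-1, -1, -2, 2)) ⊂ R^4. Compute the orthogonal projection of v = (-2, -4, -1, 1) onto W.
proj_W(v) = (-3, -3, -1, 1)

Set up U = [u_1 | ... | u_2] ∈ R^(4×2). The projector onto W = col(U) is P = U (U^T U)^(-1) U^T.
Compute U^T U =
  [4, -2]
  [-2, 10],
and U^T v = (4, 10).
Solve U^T U · c = U^T v for the coefficients: c = (5/3, 4/3). The projection is proj_W(v) = U c.
Check: (v - proj_W(v)) · u_1 = 0  (should be 0).
Check: (v - proj_W(v)) · u_2 = 0  (should be 0).
Result: proj_W(v) = (-3, -3, -1, 1).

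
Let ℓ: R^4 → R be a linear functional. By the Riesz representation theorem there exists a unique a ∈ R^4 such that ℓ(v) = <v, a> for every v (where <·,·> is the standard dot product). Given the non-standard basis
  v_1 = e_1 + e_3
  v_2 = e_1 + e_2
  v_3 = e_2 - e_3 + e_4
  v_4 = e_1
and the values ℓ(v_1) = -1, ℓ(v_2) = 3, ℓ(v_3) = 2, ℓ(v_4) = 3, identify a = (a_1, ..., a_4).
a = (3, 0, -4, -2)

Write a = (a_1, ..., a_4) in the standard basis. For each basis vector v_i, ℓ(v_i) = <v_i, a> is a linear equation in the a_j's. Collect the n equations into a matrix system V a = ℓ, where row i of V is v_i (expressed in the standard basis). Since V is invertible (lower-triangular with 1s on the diagonal, up to permutation), solve by back-substitution:
  V =
[[1, 0, 1, 0],
 [1, 1, 0, 0],
 [0, 1, -1, 1],
 [1, 0, 0, 0]]
  V a = (-1, 3, 2, 3)
Solving gives a = (3, 0, -4, -2).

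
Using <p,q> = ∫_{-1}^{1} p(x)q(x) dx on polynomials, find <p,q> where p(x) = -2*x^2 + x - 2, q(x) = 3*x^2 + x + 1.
<p,q> = -166/15

Expand the product: p(x)·q(x) = -6*x^4 + x^3 - 7*x^2 - x - 2.
∫_{-1}^{1} of each monomial x^k gives [2/(k+1) if k even, 0 if k odd]. Integrating term-by-term (or equivalently evaluating the antiderivative F(x) = -6*x^5/5 + x^4/4 - 7*x^3/3 - x^2/2 - 2*x at the endpoints):
  F(1) − F(−1) = -347/60 − (317/60) = -166/15.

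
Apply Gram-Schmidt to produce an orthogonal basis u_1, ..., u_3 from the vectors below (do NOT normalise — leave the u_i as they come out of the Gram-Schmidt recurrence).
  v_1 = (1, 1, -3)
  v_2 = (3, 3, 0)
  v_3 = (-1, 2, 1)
Orthogonal basis:
  u_1 = (1, 1, -3)
  u_2 = (27/11, 27/11, 18/11)
  u_3 = (-3/2, 3/2, 0)

Apply the Gram-Schmidt recurrence
  u_1 = v_1
  u_i = v_i − Σ_{j<i} ((v_i · u_j) / (u_j · u_j)) · u_j.

Step by step this gives:
  u_1 = (1, 1, -3)
  u_2 = (27/11, 27/11, 18/11)
  u_3 = (-3/2, 3/2, 0)

Orthogonality check:
  u_2 · u_1 = 0 (should be 0)
  u_3 · u_1 = 0 (should be 0)
  u_3 · u_2 = 0 (should be 0)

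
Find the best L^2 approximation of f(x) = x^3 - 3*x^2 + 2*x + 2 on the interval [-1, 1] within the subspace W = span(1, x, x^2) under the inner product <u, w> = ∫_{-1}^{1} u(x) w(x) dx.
g(x) = -3*x^2 + 13*x/5 + 2

The best approximation g ∈ W is the orthogonal projection of f onto W. Writing g = a_0 + a_1 x + a_2 x^2, the coefficients solve the normal equations G · a = b where
  G_{ij} = <φ_i, φ_j> and b_i = <f, φ_i>, with φ_0 = 1, φ_1 = x, φ_2 = x^2.
G =
  [2, 0, 2/3]
  [0, 2/3, 0]
  [2/3, 0, 2/5],
b = (2, 26/15, 2/15).
Solving gives a_0 = 2, a_1 = 13/5, a_2 = -3, so
  g(x) = -3*x^2 + 13*x/5 + 2.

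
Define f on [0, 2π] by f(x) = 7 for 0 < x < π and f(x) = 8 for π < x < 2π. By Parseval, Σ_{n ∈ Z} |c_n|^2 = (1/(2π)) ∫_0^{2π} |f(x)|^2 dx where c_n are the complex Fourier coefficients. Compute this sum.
Σ |c_n|^2 = 113/2

Parseval equates the L^2 energy of f (normalised by 1/(2π)) with the ℓ^2 sum of its Fourier coefficients: (1/(2π)) ∫_0^{2π} |f|^2 = Σ |c_n|^2.
Compute the left side: (1/(2π)) [∫_0^π 7^2 dx + ∫_π^{2π} 8^2 dx] = (1/(2π)) · (49π + 64π) = (49 + 64)/2 = 113/2.
So Σ_{n ∈ Z} |c_n|^2 = 113/2.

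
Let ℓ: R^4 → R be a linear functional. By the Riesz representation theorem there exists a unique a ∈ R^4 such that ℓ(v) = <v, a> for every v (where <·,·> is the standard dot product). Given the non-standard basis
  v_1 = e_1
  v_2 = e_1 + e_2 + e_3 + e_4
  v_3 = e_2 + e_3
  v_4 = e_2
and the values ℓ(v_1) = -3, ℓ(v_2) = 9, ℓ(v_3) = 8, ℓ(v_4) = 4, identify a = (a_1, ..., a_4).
a = (-3, 4, 4, 4)

Write a = (a_1, ..., a_4) in the standard basis. For each basis vector v_i, ℓ(v_i) = <v_i, a> is a linear equation in the a_j's. Collect the n equations into a matrix system V a = ℓ, where row i of V is v_i (expressed in the standard basis). Since V is invertible (lower-triangular with 1s on the diagonal, up to permutation), solve by back-substitution:
  V =
[[1, 0, 0, 0],
 [1, 1, 1, 1],
 [0, 1, 1, 0],
 [0, 1, 0, 0]]
  V a = (-3, 9, 8, 4)
Solving gives a = (-3, 4, 4, 4).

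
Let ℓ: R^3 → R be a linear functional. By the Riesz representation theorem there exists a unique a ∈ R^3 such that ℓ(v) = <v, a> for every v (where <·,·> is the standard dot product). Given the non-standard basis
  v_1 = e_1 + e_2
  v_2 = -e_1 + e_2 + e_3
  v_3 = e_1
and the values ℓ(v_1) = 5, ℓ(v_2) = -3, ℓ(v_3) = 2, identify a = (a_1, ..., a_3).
a = (2, 3, -4)

Write a = (a_1, ..., a_3) in the standard basis. For each basis vector v_i, ℓ(v_i) = <v_i, a> is a linear equation in the a_j's. Collect the n equations into a matrix system V a = ℓ, where row i of V is v_i (expressed in the standard basis). Since V is invertible (lower-triangular with 1s on the diagonal, up to permutation), solve by back-substitution:
  V =
[[1, 1, 0],
 [-1, 1, 1],
 [1, 0, 0]]
  V a = (5, -3, 2)
Solving gives a = (2, 3, -4).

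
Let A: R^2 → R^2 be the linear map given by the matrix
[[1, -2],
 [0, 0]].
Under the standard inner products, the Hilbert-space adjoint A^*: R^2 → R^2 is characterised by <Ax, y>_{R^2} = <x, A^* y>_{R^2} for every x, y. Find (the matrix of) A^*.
A^* = A^T =
[[1, 0],
 [-2, 0]]

For real matrices with standard dot products, the defining identity <Ax, y> = <x, A^* y> gives (Ax)^T y = x^T (A^*) y, i.e. x^T A^T y = x^T (A^*) y. Since this holds for all x, y, we must have A^* = A^T. Therefore
A^* =
[[1, 0],
 [-2, 0]].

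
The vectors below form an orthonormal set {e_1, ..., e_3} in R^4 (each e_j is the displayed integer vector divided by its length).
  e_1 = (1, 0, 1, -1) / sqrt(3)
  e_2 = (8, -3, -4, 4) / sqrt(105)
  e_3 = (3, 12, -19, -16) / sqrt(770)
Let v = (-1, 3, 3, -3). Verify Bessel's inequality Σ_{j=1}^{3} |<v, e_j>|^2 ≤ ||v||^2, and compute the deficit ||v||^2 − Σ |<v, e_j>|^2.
Σ |<v, e_j>|^2 = 276/11; ||v||^2 = 28; deficit = 32/11

Write each e_j = u_j / sqrt(<u_j, u_j>) where u_j is the displayed integer vector. Then <v, e_j> = <v, u_j> / sqrt(<u_j, u_j>), so |<v, e_j>|^2 = <v, u_j>^2 / <u_j, u_j>.
Coefficients: <v, e_1> = 5/sqrt(3), <v, e_2> = -41/sqrt(105), <v, e_3> = 24/sqrt(770).
Square and sum: Σ |<v, e_j>|^2 = 276/11.
Compute ||v||^2 = v·v = 28.
Deficit = 28 − 276/11 = 32/11 ≥ 0, confirming Bessel's inequality. (The deficit equals ||v − Σ <v,e_j> e_j||^2, the squared distance from v to span{e_j}.)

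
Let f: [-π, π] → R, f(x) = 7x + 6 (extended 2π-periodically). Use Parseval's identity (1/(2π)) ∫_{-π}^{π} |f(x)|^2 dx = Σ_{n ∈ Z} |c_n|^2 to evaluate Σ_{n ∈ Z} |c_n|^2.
Σ |c_n|^2 = 49π^2/3 + 36

Expand and integrate term by term over [-π, π]:
  ∫ (7x)^2 dx = 49·(2π^3/3); ∫ 2·7·(6)·x dx = 0 (odd integrand); ∫ 6^2 dx = 36·2π.
So (1/(2π)) ∫_{-π}^{π} (7x + 6)^2 dx = 49π^2/3 + 36 = 49π^2/3 + 36.
Parseval ⇒ Σ |c_n|^2 = 49π^2/3 + 36.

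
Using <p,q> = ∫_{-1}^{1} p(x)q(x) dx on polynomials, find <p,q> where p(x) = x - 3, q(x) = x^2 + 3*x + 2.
<p,q> = -12

Expand the product: p(x)·q(x) = x^3 - 7*x - 6.
∫_{-1}^{1} of each monomial x^k gives [2/(k+1) if k even, 0 if k odd]. Integrating term-by-term (or equivalently evaluating the antiderivative F(x) = x^4/4 - 7*x^2/2 - 6*x at the endpoints):
  F(1) − F(−1) = -37/4 − (11/4) = -12.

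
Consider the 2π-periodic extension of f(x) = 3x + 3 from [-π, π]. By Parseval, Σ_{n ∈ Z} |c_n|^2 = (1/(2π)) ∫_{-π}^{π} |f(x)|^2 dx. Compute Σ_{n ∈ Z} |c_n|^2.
Σ |c_n|^2 = 3π^2 + 9

Expand and integrate term by term over [-π, π]:
  ∫ (3x)^2 dx = 9·(2π^3/3); ∫ 2·3·(3)·x dx = 0 (odd integrand); ∫ 3^2 dx = 9·2π.
So (1/(2π)) ∫_{-π}^{π} (3x + 3)^2 dx = 9π^2/3 + 9 = 3π^2 + 9.
Parseval ⇒ Σ |c_n|^2 = 3π^2 + 9.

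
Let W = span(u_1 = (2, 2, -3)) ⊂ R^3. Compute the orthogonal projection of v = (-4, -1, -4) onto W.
proj_W(v) = (4/17, 4/17, -6/17)

Set up U = [u_1 | ... | u_1] ∈ R^(3×1). The projector onto W = col(U) is P = U (U^T U)^(-1) U^T.
Compute U^T U =
  [17],
and U^T v = (2).
Solve U^T U · c = U^T v for the coefficients: c = (2/17). The projection is proj_W(v) = U c.
Check: (v - proj_W(v)) · u_1 = 0  (should be 0).
Result: proj_W(v) = (4/17, 4/17, -6/17).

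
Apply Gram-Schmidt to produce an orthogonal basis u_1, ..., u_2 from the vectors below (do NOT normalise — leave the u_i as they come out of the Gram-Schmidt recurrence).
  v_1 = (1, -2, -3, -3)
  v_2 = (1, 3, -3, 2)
Orthogonal basis:
  u_1 = (1, -2, -3, -3)
  u_2 = (25/23, 65/23, -75/23, 40/23)

Apply the Gram-Schmidt recurrence
  u_1 = v_1
  u_i = v_i − Σ_{j<i} ((v_i · u_j) / (u_j · u_j)) · u_j.

Step by step this gives:
  u_1 = (1, -2, -3, -3)
  u_2 = (25/23, 65/23, -75/23, 40/23)

Orthogonality check:
  u_2 · u_1 = 0 (should be 0)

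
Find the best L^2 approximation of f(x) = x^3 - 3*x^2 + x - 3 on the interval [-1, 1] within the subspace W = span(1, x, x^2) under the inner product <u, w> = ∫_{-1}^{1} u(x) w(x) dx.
g(x) = -3*x^2 + 8*x/5 - 3

The best approximation g ∈ W is the orthogonal projection of f onto W. Writing g = a_0 + a_1 x + a_2 x^2, the coefficients solve the normal equations G · a = b where
  G_{ij} = <φ_i, φ_j> and b_i = <f, φ_i>, with φ_0 = 1, φ_1 = x, φ_2 = x^2.
G =
  [2, 0, 2/3]
  [0, 2/3, 0]
  [2/3, 0, 2/5],
b = (-8, 16/15, -16/5).
Solving gives a_0 = -3, a_1 = 8/5, a_2 = -3, so
  g(x) = -3*x^2 + 8*x/5 - 3.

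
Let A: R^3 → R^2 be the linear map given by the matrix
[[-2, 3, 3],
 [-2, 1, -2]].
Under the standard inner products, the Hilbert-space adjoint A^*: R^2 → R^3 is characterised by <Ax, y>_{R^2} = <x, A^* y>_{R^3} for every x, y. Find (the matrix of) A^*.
A^* = A^T =
[[-2, -2],
 [3, 1],
 [3, -2]]

For real matrices with standard dot products, the defining identity <Ax, y> = <x, A^* y> gives (Ax)^T y = x^T (A^*) y, i.e. x^T A^T y = x^T (A^*) y. Since this holds for all x, y, we must have A^* = A^T. Therefore
A^* =
[[-2, -2],
 [3, 1],
 [3, -2]].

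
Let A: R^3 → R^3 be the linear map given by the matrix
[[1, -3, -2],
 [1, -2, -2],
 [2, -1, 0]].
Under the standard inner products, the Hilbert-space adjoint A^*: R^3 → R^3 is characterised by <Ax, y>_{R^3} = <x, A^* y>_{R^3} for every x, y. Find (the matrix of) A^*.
A^* = A^T =
[[1, 1, 2],
 [-3, -2, -1],
 [-2, -2, 0]]

For real matrices with standard dot products, the defining identity <Ax, y> = <x, A^* y> gives (Ax)^T y = x^T (A^*) y, i.e. x^T A^T y = x^T (A^*) y. Since this holds for all x, y, we must have A^* = A^T. Therefore
A^* =
[[1, 1, 2],
 [-3, -2, -1],
 [-2, -2, 0]].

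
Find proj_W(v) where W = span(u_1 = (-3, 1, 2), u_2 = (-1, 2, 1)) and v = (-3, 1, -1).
proj_W(v) = (-12/7, 4/7, 8/7)

Set up U = [u_1 | ... | u_2] ∈ R^(3×2). The projector onto W = col(U) is P = U (U^T U)^(-1) U^T.
Compute U^T U =
  [14, 7]
  [7, 6],
and U^T v = (8, 4).
Solve U^T U · c = U^T v for the coefficients: c = (4/7, 0). The projection is proj_W(v) = U c.
Check: (v - proj_W(v)) · u_1 = 0  (should be 0).
Check: (v - proj_W(v)) · u_2 = 0  (should be 0).
Result: proj_W(v) = (-12/7, 4/7, 8/7).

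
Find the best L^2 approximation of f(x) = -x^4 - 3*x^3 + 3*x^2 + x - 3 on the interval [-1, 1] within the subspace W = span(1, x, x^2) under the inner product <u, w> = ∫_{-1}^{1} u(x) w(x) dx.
g(x) = 15*x^2/7 - 4*x/5 - 102/35

The best approximation g ∈ W is the orthogonal projection of f onto W. Writing g = a_0 + a_1 x + a_2 x^2, the coefficients solve the normal equations G · a = b where
  G_{ij} = <φ_i, φ_j> and b_i = <f, φ_i>, with φ_0 = 1, φ_1 = x, φ_2 = x^2.
G =
  [2, 0, 2/3]
  [0, 2/3, 0]
  [2/3, 0, 2/5],
b = (-22/5, -8/15, -38/35).
Solving gives a_0 = -102/35, a_1 = -4/5, a_2 = 15/7, so
  g(x) = 15*x^2/7 - 4*x/5 - 102/35.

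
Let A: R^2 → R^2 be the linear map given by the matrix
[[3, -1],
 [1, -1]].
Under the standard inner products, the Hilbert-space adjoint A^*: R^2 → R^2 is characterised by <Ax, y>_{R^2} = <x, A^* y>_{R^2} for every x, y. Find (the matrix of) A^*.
A^* = A^T =
[[3, 1],
 [-1, -1]]

For real matrices with standard dot products, the defining identity <Ax, y> = <x, A^* y> gives (Ax)^T y = x^T (A^*) y, i.e. x^T A^T y = x^T (A^*) y. Since this holds for all x, y, we must have A^* = A^T. Therefore
A^* =
[[3, 1],
 [-1, -1]].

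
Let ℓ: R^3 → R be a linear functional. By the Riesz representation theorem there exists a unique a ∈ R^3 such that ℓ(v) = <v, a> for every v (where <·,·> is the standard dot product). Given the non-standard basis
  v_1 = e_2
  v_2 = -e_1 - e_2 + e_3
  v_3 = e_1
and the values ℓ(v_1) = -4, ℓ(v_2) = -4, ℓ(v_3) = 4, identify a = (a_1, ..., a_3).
a = (4, -4, -4)

Write a = (a_1, ..., a_3) in the standard basis. For each basis vector v_i, ℓ(v_i) = <v_i, a> is a linear equation in the a_j's. Collect the n equations into a matrix system V a = ℓ, where row i of V is v_i (expressed in the standard basis). Since V is invertible (lower-triangular with 1s on the diagonal, up to permutation), solve by back-substitution:
  V =
[[0, 1, 0],
 [-1, -1, 1],
 [1, 0, 0]]
  V a = (-4, -4, 4)
Solving gives a = (4, -4, -4).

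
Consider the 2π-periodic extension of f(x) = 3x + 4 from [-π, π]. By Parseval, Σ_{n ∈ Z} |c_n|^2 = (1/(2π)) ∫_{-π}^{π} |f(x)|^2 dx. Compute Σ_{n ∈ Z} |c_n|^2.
Σ |c_n|^2 = 3π^2 + 16

Expand and integrate term by term over [-π, π]:
  ∫ (3x)^2 dx = 9·(2π^3/3); ∫ 2·3·(4)·x dx = 0 (odd integrand); ∫ 4^2 dx = 16·2π.
So (1/(2π)) ∫_{-π}^{π} (3x + 4)^2 dx = 9π^2/3 + 16 = 3π^2 + 16.
Parseval ⇒ Σ |c_n|^2 = 3π^2 + 16.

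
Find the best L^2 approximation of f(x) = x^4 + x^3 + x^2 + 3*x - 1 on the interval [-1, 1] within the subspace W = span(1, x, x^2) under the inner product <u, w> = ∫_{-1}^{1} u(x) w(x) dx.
g(x) = 13*x^2/7 + 18*x/5 - 38/35

The best approximation g ∈ W is the orthogonal projection of f onto W. Writing g = a_0 + a_1 x + a_2 x^2, the coefficients solve the normal equations G · a = b where
  G_{ij} = <φ_i, φ_j> and b_i = <f, φ_i>, with φ_0 = 1, φ_1 = x, φ_2 = x^2.
G =
  [2, 0, 2/3]
  [0, 2/3, 0]
  [2/3, 0, 2/5],
b = (-14/15, 12/5, 2/105).
Solving gives a_0 = -38/35, a_1 = 18/5, a_2 = 13/7, so
  g(x) = 13*x^2/7 + 18*x/5 - 38/35.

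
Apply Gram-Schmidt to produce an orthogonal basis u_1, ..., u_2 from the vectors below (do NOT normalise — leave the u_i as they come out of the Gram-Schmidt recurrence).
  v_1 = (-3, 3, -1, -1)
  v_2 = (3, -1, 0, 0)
Orthogonal basis:
  u_1 = (-3, 3, -1, -1)
  u_2 = (6/5, 4/5, -3/5, -3/5)

Apply the Gram-Schmidt recurrence
  u_1 = v_1
  u_i = v_i − Σ_{j<i} ((v_i · u_j) / (u_j · u_j)) · u_j.

Step by step this gives:
  u_1 = (-3, 3, -1, -1)
  u_2 = (6/5, 4/5, -3/5, -3/5)

Orthogonality check:
  u_2 · u_1 = 0 (should be 0)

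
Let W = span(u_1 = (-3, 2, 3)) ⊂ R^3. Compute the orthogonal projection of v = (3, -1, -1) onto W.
proj_W(v) = (21/11, -14/11, -21/11)

Set up U = [u_1 | ... | u_1] ∈ R^(3×1). The projector onto W = col(U) is P = U (U^T U)^(-1) U^T.
Compute U^T U =
  [22],
and U^T v = (-14).
Solve U^T U · c = U^T v for the coefficients: c = (-7/11). The projection is proj_W(v) = U c.
Check: (v - proj_W(v)) · u_1 = 0  (should be 0).
Result: proj_W(v) = (21/11, -14/11, -21/11).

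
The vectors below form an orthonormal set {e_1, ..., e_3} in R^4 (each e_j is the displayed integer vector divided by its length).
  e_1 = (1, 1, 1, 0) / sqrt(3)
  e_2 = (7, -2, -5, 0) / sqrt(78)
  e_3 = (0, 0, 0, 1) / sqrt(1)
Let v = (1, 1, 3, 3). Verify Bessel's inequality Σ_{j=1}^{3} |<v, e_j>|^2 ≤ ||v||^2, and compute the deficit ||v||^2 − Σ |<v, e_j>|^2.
Σ |<v, e_j>|^2 = 242/13; ||v||^2 = 20; deficit = 18/13

Write each e_j = u_j / sqrt(<u_j, u_j>) where u_j is the displayed integer vector. Then <v, e_j> = <v, u_j> / sqrt(<u_j, u_j>), so |<v, e_j>|^2 = <v, u_j>^2 / <u_j, u_j>.
Coefficients: <v, e_1> = 5/sqrt(3), <v, e_2> = -10/sqrt(78), <v, e_3> = 3/sqrt(1).
Square and sum: Σ |<v, e_j>|^2 = 242/13.
Compute ||v||^2 = v·v = 20.
Deficit = 20 − 242/13 = 18/13 ≥ 0, confirming Bessel's inequality. (The deficit equals ||v − Σ <v,e_j> e_j||^2, the squared distance from v to span{e_j}.)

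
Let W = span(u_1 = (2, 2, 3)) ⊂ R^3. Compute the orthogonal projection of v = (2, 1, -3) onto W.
proj_W(v) = (-6/17, -6/17, -9/17)

Set up U = [u_1 | ... | u_1] ∈ R^(3×1). The projector onto W = col(U) is P = U (U^T U)^(-1) U^T.
Compute U^T U =
  [17],
and U^T v = (-3).
Solve U^T U · c = U^T v for the coefficients: c = (-3/17). The projection is proj_W(v) = U c.
Check: (v - proj_W(v)) · u_1 = 0  (should be 0).
Result: proj_W(v) = (-6/17, -6/17, -9/17).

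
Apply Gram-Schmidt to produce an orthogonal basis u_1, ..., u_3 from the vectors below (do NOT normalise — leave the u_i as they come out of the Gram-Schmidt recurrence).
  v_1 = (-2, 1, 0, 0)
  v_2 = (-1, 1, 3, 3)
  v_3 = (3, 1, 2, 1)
Orthogonal basis:
  u_1 = (-2, 1, 0, 0)
  u_2 = (1/5, 2/5, 3, 3)
  u_3 = (81/91, 162/91, 32/91, -59/91)

Apply the Gram-Schmidt recurrence
  u_1 = v_1
  u_i = v_i − Σ_{j<i} ((v_i · u_j) / (u_j · u_j)) · u_j.

Step by step this gives:
  u_1 = (-2, 1, 0, 0)
  u_2 = (1/5, 2/5, 3, 3)
  u_3 = (81/91, 162/91, 32/91, -59/91)

Orthogonality check:
  u_2 · u_1 = 0 (should be 0)
  u_3 · u_1 = 0 (should be 0)
  u_3 · u_2 = 0 (should be 0)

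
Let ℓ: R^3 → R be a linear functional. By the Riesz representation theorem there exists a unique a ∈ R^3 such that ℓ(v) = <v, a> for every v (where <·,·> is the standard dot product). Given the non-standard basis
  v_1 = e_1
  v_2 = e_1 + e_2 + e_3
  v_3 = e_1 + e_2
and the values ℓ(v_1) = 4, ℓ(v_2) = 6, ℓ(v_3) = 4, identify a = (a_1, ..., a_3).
a = (4, 0, 2)

Write a = (a_1, ..., a_3) in the standard basis. For each basis vector v_i, ℓ(v_i) = <v_i, a> is a linear equation in the a_j's. Collect the n equations into a matrix system V a = ℓ, where row i of V is v_i (expressed in the standard basis). Since V is invertible (lower-triangular with 1s on the diagonal, up to permutation), solve by back-substitution:
  V =
[[1, 0, 0],
 [1, 1, 1],
 [1, 1, 0]]
  V a = (4, 6, 4)
Solving gives a = (4, 0, 2).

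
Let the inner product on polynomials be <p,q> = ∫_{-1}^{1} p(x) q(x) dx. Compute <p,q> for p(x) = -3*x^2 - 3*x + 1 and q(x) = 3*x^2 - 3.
<p,q> = -8/5

Expand the product: p(x)·q(x) = -9*x^4 - 9*x^3 + 12*x^2 + 9*x - 3.
∫_{-1}^{1} of each monomial x^k gives [2/(k+1) if k even, 0 if k odd]. Integrating term-by-term (or equivalently evaluating the antiderivative F(x) = -9*x^5/5 - 9*x^4/4 + 4*x^3 + 9*x^2/2 - 3*x at the endpoints):
  F(1) − F(−1) = 29/20 − (61/20) = -8/5.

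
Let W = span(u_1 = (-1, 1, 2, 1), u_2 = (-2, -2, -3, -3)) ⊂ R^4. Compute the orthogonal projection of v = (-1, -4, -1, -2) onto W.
proj_W(v) = (-129/101, -151/101, -232/101, -221/101)

Set up U = [u_1 | ... | u_2] ∈ R^(4×2). The projector onto W = col(U) is P = U (U^T U)^(-1) U^T.
Compute U^T U =
  [7, -9]
  [-9, 26],
and U^T v = (-7, 19).
Solve U^T U · c = U^T v for the coefficients: c = (-11/101, 70/101). The projection is proj_W(v) = U c.
Check: (v - proj_W(v)) · u_1 = 0  (should be 0).
Check: (v - proj_W(v)) · u_2 = 0  (should be 0).
Result: proj_W(v) = (-129/101, -151/101, -232/101, -221/101).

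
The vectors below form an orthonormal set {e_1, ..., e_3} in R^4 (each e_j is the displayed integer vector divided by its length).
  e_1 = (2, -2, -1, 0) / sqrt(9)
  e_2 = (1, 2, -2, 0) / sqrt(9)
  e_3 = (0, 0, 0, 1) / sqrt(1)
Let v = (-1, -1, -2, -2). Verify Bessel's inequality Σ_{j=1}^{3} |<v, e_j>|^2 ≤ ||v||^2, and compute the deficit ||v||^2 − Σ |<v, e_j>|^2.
Σ |<v, e_j>|^2 = 41/9; ||v||^2 = 10; deficit = 49/9

Write each e_j = u_j / sqrt(<u_j, u_j>) where u_j is the displayed integer vector. Then <v, e_j> = <v, u_j> / sqrt(<u_j, u_j>), so |<v, e_j>|^2 = <v, u_j>^2 / <u_j, u_j>.
Coefficients: <v, e_1> = 2/sqrt(9), <v, e_2> = 1/sqrt(9), <v, e_3> = -2/sqrt(1).
Square and sum: Σ |<v, e_j>|^2 = 41/9.
Compute ||v||^2 = v·v = 10.
Deficit = 10 − 41/9 = 49/9 ≥ 0, confirming Bessel's inequality. (The deficit equals ||v − Σ <v,e_j> e_j||^2, the squared distance from v to span{e_j}.)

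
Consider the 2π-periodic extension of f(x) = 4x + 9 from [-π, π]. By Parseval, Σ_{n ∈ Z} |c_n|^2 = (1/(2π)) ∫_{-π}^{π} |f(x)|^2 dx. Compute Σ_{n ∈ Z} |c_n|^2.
Σ |c_n|^2 = 16π^2/3 + 81

Expand and integrate term by term over [-π, π]:
  ∫ (4x)^2 dx = 16·(2π^3/3); ∫ 2·4·(9)·x dx = 0 (odd integrand); ∫ 9^2 dx = 81·2π.
So (1/(2π)) ∫_{-π}^{π} (4x + 9)^2 dx = 16π^2/3 + 81 = 16π^2/3 + 81.
Parseval ⇒ Σ |c_n|^2 = 16π^2/3 + 81.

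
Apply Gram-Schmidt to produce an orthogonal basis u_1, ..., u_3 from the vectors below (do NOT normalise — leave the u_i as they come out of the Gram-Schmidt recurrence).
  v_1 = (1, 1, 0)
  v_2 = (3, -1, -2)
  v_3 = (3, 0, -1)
Orthogonal basis:
  u_1 = (1, 1, 0)
  u_2 = (2, -2, -2)
  u_3 = (1/6, -1/6, 1/3)

Apply the Gram-Schmidt recurrence
  u_1 = v_1
  u_i = v_i − Σ_{j<i} ((v_i · u_j) / (u_j · u_j)) · u_j.

Step by step this gives:
  u_1 = (1, 1, 0)
  u_2 = (2, -2, -2)
  u_3 = (1/6, -1/6, 1/3)

Orthogonality check:
  u_2 · u_1 = 0 (should be 0)
  u_3 · u_1 = 0 (should be 0)
  u_3 · u_2 = 0 (should be 0)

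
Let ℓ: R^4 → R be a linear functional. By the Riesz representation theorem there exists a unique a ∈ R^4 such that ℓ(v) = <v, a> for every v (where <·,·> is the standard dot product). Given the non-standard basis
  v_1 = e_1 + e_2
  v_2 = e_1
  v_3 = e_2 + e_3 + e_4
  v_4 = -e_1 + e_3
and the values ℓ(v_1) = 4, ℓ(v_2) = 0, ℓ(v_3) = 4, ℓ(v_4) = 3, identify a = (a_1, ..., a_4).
a = (0, 4, 3, -3)

Write a = (a_1, ..., a_4) in the standard basis. For each basis vector v_i, ℓ(v_i) = <v_i, a> is a linear equation in the a_j's. Collect the n equations into a matrix system V a = ℓ, where row i of V is v_i (expressed in the standard basis). Since V is invertible (lower-triangular with 1s on the diagonal, up to permutation), solve by back-substitution:
  V =
[[1, 1, 0, 0],
 [1, 0, 0, 0],
 [0, 1, 1, 1],
 [-1, 0, 1, 0]]
  V a = (4, 0, 4, 3)
Solving gives a = (0, 4, 3, -3).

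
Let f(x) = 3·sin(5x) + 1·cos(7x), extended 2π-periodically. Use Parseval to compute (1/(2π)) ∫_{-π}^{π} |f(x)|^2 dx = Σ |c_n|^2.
Σ |c_n|^2 = 5

Expand |f|^2 and use orthogonality of {sin(nx), cos(mx)} on [-π, π]:
  ∫_{-π}^{π} sin(nx)^2 dx = π, ∫ cos(mx)^2 dx = π, and cross terms integrate to 0.
So ∫_{-π}^{π} f(x)^2 dx = 3^2 · π + 1^2 · π = (9 + 1)π.
Divide by 2π: (9 + 1)/2 = 5.
By Parseval, this equals Σ |c_n|^2.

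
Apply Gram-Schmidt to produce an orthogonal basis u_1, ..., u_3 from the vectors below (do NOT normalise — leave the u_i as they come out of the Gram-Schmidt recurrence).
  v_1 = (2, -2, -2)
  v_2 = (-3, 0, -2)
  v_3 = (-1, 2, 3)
Orthogonal basis:
  u_1 = (2, -2, -2)
  u_2 = (-8/3, -1/3, -7/3)
  u_3 = (-1/19, -5/38, 3/38)

Apply the Gram-Schmidt recurrence
  u_1 = v_1
  u_i = v_i − Σ_{j<i} ((v_i · u_j) / (u_j · u_j)) · u_j.

Step by step this gives:
  u_1 = (2, -2, -2)
  u_2 = (-8/3, -1/3, -7/3)
  u_3 = (-1/19, -5/38, 3/38)

Orthogonality check:
  u_2 · u_1 = 0 (should be 0)
  u_3 · u_1 = 0 (should be 0)
  u_3 · u_2 = 0 (should be 0)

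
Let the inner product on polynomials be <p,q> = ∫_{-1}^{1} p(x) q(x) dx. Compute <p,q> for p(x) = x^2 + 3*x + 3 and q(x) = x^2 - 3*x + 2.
<p,q> = 146/15

Expand the product: p(x)·q(x) = x^4 - 4*x^2 - 3*x + 6.
∫_{-1}^{1} of each monomial x^k gives [2/(k+1) if k even, 0 if k odd]. Integrating term-by-term (or equivalently evaluating the antiderivative F(x) = x^5/5 - 4*x^3/3 - 3*x^2/2 + 6*x at the endpoints):
  F(1) − F(−1) = 101/30 − (-191/30) = 146/15.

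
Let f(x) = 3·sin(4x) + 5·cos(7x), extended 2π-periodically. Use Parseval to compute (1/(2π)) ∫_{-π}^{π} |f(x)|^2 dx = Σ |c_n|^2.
Σ |c_n|^2 = 17

Expand |f|^2 and use orthogonality of {sin(nx), cos(mx)} on [-π, π]:
  ∫_{-π}^{π} sin(nx)^2 dx = π, ∫ cos(mx)^2 dx = π, and cross terms integrate to 0.
So ∫_{-π}^{π} f(x)^2 dx = 3^2 · π + 5^2 · π = (9 + 25)π.
Divide by 2π: (9 + 25)/2 = 17.
By Parseval, this equals Σ |c_n|^2.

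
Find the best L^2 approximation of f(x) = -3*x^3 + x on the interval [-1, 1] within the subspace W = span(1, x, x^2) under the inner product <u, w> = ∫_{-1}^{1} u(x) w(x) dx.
g(x) = -4*x/5

The best approximation g ∈ W is the orthogonal projection of f onto W. Writing g = a_0 + a_1 x + a_2 x^2, the coefficients solve the normal equations G · a = b where
  G_{ij} = <φ_i, φ_j> and b_i = <f, φ_i>, with φ_0 = 1, φ_1 = x, φ_2 = x^2.
G =
  [2, 0, 2/3]
  [0, 2/3, 0]
  [2/3, 0, 2/5],
b = (0, -8/15, 0).
Solving gives a_0 = 0, a_1 = -4/5, a_2 = 0, so
  g(x) = -4*x/5.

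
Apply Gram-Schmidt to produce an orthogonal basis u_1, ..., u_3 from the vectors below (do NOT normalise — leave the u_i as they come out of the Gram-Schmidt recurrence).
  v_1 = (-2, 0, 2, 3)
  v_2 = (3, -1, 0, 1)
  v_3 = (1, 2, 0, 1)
Orthogonal basis:
  u_1 = (-2, 0, 2, 3)
  u_2 = (45/17, -1, 6/17, 26/17)
  u_3 = (101/178, 393/178, -17/89, 45/89)

Apply the Gram-Schmidt recurrence
  u_1 = v_1
  u_i = v_i − Σ_{j<i} ((v_i · u_j) / (u_j · u_j)) · u_j.

Step by step this gives:
  u_1 = (-2, 0, 2, 3)
  u_2 = (45/17, -1, 6/17, 26/17)
  u_3 = (101/178, 393/178, -17/89, 45/89)

Orthogonality check:
  u_2 · u_1 = 0 (should be 0)
  u_3 · u_1 = 0 (should be 0)
  u_3 · u_2 = 0 (should be 0)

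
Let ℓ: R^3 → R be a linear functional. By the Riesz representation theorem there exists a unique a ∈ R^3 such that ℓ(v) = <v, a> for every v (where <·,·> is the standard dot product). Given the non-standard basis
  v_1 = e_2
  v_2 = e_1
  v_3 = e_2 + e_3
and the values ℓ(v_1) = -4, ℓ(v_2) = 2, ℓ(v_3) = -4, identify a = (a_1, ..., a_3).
a = (2, -4, 0)

Write a = (a_1, ..., a_3) in the standard basis. For each basis vector v_i, ℓ(v_i) = <v_i, a> is a linear equation in the a_j's. Collect the n equations into a matrix system V a = ℓ, where row i of V is v_i (expressed in the standard basis). Since V is invertible (lower-triangular with 1s on the diagonal, up to permutation), solve by back-substitution:
  V =
[[0, 1, 0],
 [1, 0, 0],
 [0, 1, 1]]
  V a = (-4, 2, -4)
Solving gives a = (2, -4, 0).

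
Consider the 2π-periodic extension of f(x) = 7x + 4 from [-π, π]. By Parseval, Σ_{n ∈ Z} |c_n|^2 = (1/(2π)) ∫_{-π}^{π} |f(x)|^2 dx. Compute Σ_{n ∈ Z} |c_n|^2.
Σ |c_n|^2 = 49π^2/3 + 16

Expand and integrate term by term over [-π, π]:
  ∫ (7x)^2 dx = 49·(2π^3/3); ∫ 2·7·(4)·x dx = 0 (odd integrand); ∫ 4^2 dx = 16·2π.
So (1/(2π)) ∫_{-π}^{π} (7x + 4)^2 dx = 49π^2/3 + 16 = 49π^2/3 + 16.
Parseval ⇒ Σ |c_n|^2 = 49π^2/3 + 16.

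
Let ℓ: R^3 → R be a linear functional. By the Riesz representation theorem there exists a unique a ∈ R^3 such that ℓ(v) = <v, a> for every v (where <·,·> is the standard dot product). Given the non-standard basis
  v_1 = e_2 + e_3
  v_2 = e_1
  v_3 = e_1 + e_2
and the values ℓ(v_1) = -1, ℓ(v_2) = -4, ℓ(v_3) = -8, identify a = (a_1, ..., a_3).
a = (-4, -4, 3)

Write a = (a_1, ..., a_3) in the standard basis. For each basis vector v_i, ℓ(v_i) = <v_i, a> is a linear equation in the a_j's. Collect the n equations into a matrix system V a = ℓ, where row i of V is v_i (expressed in the standard basis). Since V is invertible (lower-triangular with 1s on the diagonal, up to permutation), solve by back-substitution:
  V =
[[0, 1, 1],
 [1, 0, 0],
 [1, 1, 0]]
  V a = (-1, -4, -8)
Solving gives a = (-4, -4, 3).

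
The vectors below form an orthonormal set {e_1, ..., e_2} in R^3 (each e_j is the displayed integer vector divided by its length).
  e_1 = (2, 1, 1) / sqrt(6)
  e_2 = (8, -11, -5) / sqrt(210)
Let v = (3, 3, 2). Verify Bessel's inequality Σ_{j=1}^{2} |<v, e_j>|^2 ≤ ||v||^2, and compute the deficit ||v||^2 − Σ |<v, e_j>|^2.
Σ |<v, e_j>|^2 = 766/35; ||v||^2 = 22; deficit = 4/35

Write each e_j = u_j / sqrt(<u_j, u_j>) where u_j is the displayed integer vector. Then <v, e_j> = <v, u_j> / sqrt(<u_j, u_j>), so |<v, e_j>|^2 = <v, u_j>^2 / <u_j, u_j>.
Coefficients: <v, e_1> = 11/sqrt(6), <v, e_2> = -19/sqrt(210).
Square and sum: Σ |<v, e_j>|^2 = 766/35.
Compute ||v||^2 = v·v = 22.
Deficit = 22 − 766/35 = 4/35 ≥ 0, confirming Bessel's inequality. (The deficit equals ||v − Σ <v,e_j> e_j||^2, the squared distance from v to span{e_j}.)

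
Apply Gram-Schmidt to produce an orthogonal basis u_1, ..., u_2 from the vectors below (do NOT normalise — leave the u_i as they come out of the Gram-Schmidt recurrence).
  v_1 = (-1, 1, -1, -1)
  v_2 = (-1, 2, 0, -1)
Orthogonal basis:
  u_1 = (-1, 1, -1, -1)
  u_2 = (0, 1, 1, 0)

Apply the Gram-Schmidt recurrence
  u_1 = v_1
  u_i = v_i − Σ_{j<i} ((v_i · u_j) / (u_j · u_j)) · u_j.

Step by step this gives:
  u_1 = (-1, 1, -1, -1)
  u_2 = (0, 1, 1, 0)

Orthogonality check:
  u_2 · u_1 = 0 (should be 0)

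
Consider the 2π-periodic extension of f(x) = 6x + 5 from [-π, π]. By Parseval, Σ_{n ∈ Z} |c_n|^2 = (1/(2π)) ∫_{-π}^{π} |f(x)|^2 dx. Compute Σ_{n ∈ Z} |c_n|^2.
Σ |c_n|^2 = 12π^2 + 25

Expand and integrate term by term over [-π, π]:
  ∫ (6x)^2 dx = 36·(2π^3/3); ∫ 2·6·(5)·x dx = 0 (odd integrand); ∫ 5^2 dx = 25·2π.
So (1/(2π)) ∫_{-π}^{π} (6x + 5)^2 dx = 36π^2/3 + 25 = 12π^2 + 25.
Parseval ⇒ Σ |c_n|^2 = 12π^2 + 25.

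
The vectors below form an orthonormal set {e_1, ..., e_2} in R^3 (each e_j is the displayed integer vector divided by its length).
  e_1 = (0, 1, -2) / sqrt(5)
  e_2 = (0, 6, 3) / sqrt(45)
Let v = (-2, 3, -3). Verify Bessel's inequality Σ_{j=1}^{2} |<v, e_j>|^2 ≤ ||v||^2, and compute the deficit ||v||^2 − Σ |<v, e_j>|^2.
Σ |<v, e_j>|^2 = 18; ||v||^2 = 22; deficit = 4

Write each e_j = u_j / sqrt(<u_j, u_j>) where u_j is the displayed integer vector. Then <v, e_j> = <v, u_j> / sqrt(<u_j, u_j>), so |<v, e_j>|^2 = <v, u_j>^2 / <u_j, u_j>.
Coefficients: <v, e_1> = 9/sqrt(5), <v, e_2> = 9/sqrt(45).
Square and sum: Σ |<v, e_j>|^2 = 18.
Compute ||v||^2 = v·v = 22.
Deficit = 22 − 18 = 4 ≥ 0, confirming Bessel's inequality. (The deficit equals ||v − Σ <v,e_j> e_j||^2, the squared distance from v to span{e_j}.)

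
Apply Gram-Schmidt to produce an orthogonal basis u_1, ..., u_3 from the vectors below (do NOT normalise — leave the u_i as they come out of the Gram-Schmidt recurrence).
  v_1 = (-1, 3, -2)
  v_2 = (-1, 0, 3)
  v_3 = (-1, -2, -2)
Orthogonal basis:
  u_1 = (-1, 3, -2)
  u_2 = (-19/14, 15/14, 16/7)
  u_3 = (-45/23, -25/23, -15/23)

Apply the Gram-Schmidt recurrence
  u_1 = v_1
  u_i = v_i − Σ_{j<i} ((v_i · u_j) / (u_j · u_j)) · u_j.

Step by step this gives:
  u_1 = (-1, 3, -2)
  u_2 = (-19/14, 15/14, 16/7)
  u_3 = (-45/23, -25/23, -15/23)

Orthogonality check:
  u_2 · u_1 = 0 (should be 0)
  u_3 · u_1 = 0 (should be 0)
  u_3 · u_2 = 0 (should be 0)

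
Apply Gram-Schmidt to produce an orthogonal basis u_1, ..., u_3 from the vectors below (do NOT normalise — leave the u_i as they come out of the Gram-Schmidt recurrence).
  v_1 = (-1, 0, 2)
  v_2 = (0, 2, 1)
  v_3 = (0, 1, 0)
Orthogonal basis:
  u_1 = (-1, 0, 2)
  u_2 = (2/5, 2, 1/5)
  u_3 = (-4/21, 1/21, -2/21)

Apply the Gram-Schmidt recurrence
  u_1 = v_1
  u_i = v_i − Σ_{j<i} ((v_i · u_j) / (u_j · u_j)) · u_j.

Step by step this gives:
  u_1 = (-1, 0, 2)
  u_2 = (2/5, 2, 1/5)
  u_3 = (-4/21, 1/21, -2/21)

Orthogonality check:
  u_2 · u_1 = 0 (should be 0)
  u_3 · u_1 = 0 (should be 0)
  u_3 · u_2 = 0 (should be 0)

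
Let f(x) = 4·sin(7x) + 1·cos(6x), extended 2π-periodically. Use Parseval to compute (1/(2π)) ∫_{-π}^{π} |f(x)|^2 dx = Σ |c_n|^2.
Σ |c_n|^2 = 17/2

Expand |f|^2 and use orthogonality of {sin(nx), cos(mx)} on [-π, π]:
  ∫_{-π}^{π} sin(nx)^2 dx = π, ∫ cos(mx)^2 dx = π, and cross terms integrate to 0.
So ∫_{-π}^{π} f(x)^2 dx = 4^2 · π + 1^2 · π = (16 + 1)π.
Divide by 2π: (16 + 1)/2 = 17/2.
By Parseval, this equals Σ |c_n|^2.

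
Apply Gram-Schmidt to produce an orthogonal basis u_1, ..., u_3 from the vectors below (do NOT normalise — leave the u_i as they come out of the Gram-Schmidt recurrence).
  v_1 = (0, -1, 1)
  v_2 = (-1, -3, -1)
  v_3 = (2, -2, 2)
Orthogonal basis:
  u_1 = (0, -1, 1)
  u_2 = (-1, -2, -2)
  u_3 = (16/9, -4/9, -4/9)

Apply the Gram-Schmidt recurrence
  u_1 = v_1
  u_i = v_i − Σ_{j<i} ((v_i · u_j) / (u_j · u_j)) · u_j.

Step by step this gives:
  u_1 = (0, -1, 1)
  u_2 = (-1, -2, -2)
  u_3 = (16/9, -4/9, -4/9)

Orthogonality check:
  u_2 · u_1 = 0 (should be 0)
  u_3 · u_1 = 0 (should be 0)
  u_3 · u_2 = 0 (should be 0)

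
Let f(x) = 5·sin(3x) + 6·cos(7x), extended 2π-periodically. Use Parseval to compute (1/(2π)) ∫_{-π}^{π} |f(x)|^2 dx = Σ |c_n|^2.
Σ |c_n|^2 = 61/2

Expand |f|^2 and use orthogonality of {sin(nx), cos(mx)} on [-π, π]:
  ∫_{-π}^{π} sin(nx)^2 dx = π, ∫ cos(mx)^2 dx = π, and cross terms integrate to 0.
So ∫_{-π}^{π} f(x)^2 dx = 5^2 · π + 6^2 · π = (25 + 36)π.
Divide by 2π: (25 + 36)/2 = 61/2.
By Parseval, this equals Σ |c_n|^2.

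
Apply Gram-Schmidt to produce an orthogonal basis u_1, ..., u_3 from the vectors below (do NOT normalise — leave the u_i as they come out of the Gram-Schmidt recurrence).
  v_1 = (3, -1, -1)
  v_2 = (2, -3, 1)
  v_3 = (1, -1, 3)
Orthogonal basis:
  u_1 = (3, -1, -1)
  u_2 = (-2/11, -25/11, 19/11)
  u_3 = (8/9, 10/9, 14/9)

Apply the Gram-Schmidt recurrence
  u_1 = v_1
  u_i = v_i − Σ_{j<i} ((v_i · u_j) / (u_j · u_j)) · u_j.

Step by step this gives:
  u_1 = (3, -1, -1)
  u_2 = (-2/11, -25/11, 19/11)
  u_3 = (8/9, 10/9, 14/9)

Orthogonality check:
  u_2 · u_1 = 0 (should be 0)
  u_3 · u_1 = 0 (should be 0)
  u_3 · u_2 = 0 (should be 0)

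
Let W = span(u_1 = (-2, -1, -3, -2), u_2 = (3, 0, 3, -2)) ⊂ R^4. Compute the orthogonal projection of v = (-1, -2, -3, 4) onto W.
proj_W(v) = (-139/55, 2/5, -117/55, 166/55)

Set up U = [u_1 | ... | u_2] ∈ R^(4×2). The projector onto W = col(U) is P = U (U^T U)^(-1) U^T.
Compute U^T U =
  [18, -11]
  [-11, 22],
and U^T v = (5, -20).
Solve U^T U · c = U^T v for the coefficients: c = (-2/5, -61/55). The projection is proj_W(v) = U c.
Check: (v - proj_W(v)) · u_1 = 0  (should be 0).
Check: (v - proj_W(v)) · u_2 = 0  (should be 0).
Result: proj_W(v) = (-139/55, 2/5, -117/55, 166/55).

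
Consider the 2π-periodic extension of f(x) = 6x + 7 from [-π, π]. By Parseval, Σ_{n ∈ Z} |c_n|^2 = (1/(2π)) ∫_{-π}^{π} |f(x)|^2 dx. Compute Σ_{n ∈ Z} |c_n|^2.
Σ |c_n|^2 = 12π^2 + 49

Expand and integrate term by term over [-π, π]:
  ∫ (6x)^2 dx = 36·(2π^3/3); ∫ 2·6·(7)·x dx = 0 (odd integrand); ∫ 7^2 dx = 49·2π.
So (1/(2π)) ∫_{-π}^{π} (6x + 7)^2 dx = 36π^2/3 + 49 = 12π^2 + 49.
Parseval ⇒ Σ |c_n|^2 = 12π^2 + 49.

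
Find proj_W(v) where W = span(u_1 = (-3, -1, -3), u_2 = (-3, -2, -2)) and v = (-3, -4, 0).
proj_W(v) = (-3, -4, 0)

Set up U = [u_1 | ... | u_2] ∈ R^(3×2). The projector onto W = col(U) is P = U (U^T U)^(-1) U^T.
Compute U^T U =
  [19, 17]
  [17, 17],
and U^T v = (13, 17).
Solve U^T U · c = U^T v for the coefficients: c = (-2, 3). The projection is proj_W(v) = U c.
Check: (v - proj_W(v)) · u_1 = 0  (should be 0).
Check: (v - proj_W(v)) · u_2 = 0  (should be 0).
Result: proj_W(v) = (-3, -4, 0).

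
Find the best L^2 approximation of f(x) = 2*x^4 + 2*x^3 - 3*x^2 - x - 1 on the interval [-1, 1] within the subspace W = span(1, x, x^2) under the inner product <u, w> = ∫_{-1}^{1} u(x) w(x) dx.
g(x) = -9*x^2/7 + x/5 - 41/35

The best approximation g ∈ W is the orthogonal projection of f onto W. Writing g = a_0 + a_1 x + a_2 x^2, the coefficients solve the normal equations G · a = b where
  G_{ij} = <φ_i, φ_j> and b_i = <f, φ_i>, with φ_0 = 1, φ_1 = x, φ_2 = x^2.
G =
  [2, 0, 2/3]
  [0, 2/3, 0]
  [2/3, 0, 2/5],
b = (-16/5, 2/15, -136/105).
Solving gives a_0 = -41/35, a_1 = 1/5, a_2 = -9/7, so
  g(x) = -9*x^2/7 + x/5 - 41/35.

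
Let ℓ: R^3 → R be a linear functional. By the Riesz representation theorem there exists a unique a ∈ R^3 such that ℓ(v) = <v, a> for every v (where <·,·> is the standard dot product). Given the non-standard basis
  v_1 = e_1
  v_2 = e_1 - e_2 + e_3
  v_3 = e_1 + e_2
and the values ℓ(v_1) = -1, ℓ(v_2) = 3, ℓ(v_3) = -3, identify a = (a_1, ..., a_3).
a = (-1, -2, 2)

Write a = (a_1, ..., a_3) in the standard basis. For each basis vector v_i, ℓ(v_i) = <v_i, a> is a linear equation in the a_j's. Collect the n equations into a matrix system V a = ℓ, where row i of V is v_i (expressed in the standard basis). Since V is invertible (lower-triangular with 1s on the diagonal, up to permutation), solve by back-substitution:
  V =
[[1, 0, 0],
 [1, -1, 1],
 [1, 1, 0]]
  V a = (-1, 3, -3)
Solving gives a = (-1, -2, 2).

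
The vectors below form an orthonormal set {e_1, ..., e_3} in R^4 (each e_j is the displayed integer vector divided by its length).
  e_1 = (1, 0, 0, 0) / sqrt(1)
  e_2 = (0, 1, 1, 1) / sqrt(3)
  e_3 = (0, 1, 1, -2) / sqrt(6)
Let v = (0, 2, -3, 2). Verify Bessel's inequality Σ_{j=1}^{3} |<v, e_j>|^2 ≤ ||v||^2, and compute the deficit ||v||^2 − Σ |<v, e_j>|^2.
Σ |<v, e_j>|^2 = 9/2; ||v||^2 = 17; deficit = 25/2

Write each e_j = u_j / sqrt(<u_j, u_j>) where u_j is the displayed integer vector. Then <v, e_j> = <v, u_j> / sqrt(<u_j, u_j>), so |<v, e_j>|^2 = <v, u_j>^2 / <u_j, u_j>.
Coefficients: <v, e_1> = 0/sqrt(1), <v, e_2> = 1/sqrt(3), <v, e_3> = -5/sqrt(6).
Square and sum: Σ |<v, e_j>|^2 = 9/2.
Compute ||v||^2 = v·v = 17.
Deficit = 17 − 9/2 = 25/2 ≥ 0, confirming Bessel's inequality. (The deficit equals ||v − Σ <v,e_j> e_j||^2, the squared distance from v to span{e_j}.)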